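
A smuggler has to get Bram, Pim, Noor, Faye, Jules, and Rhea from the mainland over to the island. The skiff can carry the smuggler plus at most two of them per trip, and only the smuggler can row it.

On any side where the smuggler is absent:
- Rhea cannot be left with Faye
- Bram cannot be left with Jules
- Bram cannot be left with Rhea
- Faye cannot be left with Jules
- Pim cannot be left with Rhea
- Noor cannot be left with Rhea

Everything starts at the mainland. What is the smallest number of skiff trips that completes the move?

7

Counting alone: the smuggler can take at most 2 across per trip to the island, so moving all 6 needs at least 3 loaded trips out, with a return between consecutive ones — at least 5 crossings.
The safety rule pushes this higher. Following every safe sequence of crossings, the most of the 6 that can be at the island as the skiff arrives there on crossing 5 is 5 — never all 6.
So no plan with fewer than 7 crossings exists, and this one achieves 7:
1. Smuggler goes to the island with Jules and Rhea.  [the mainland: Bram, Faye, Noor, Pim | the island: Jules, Rhea]
2. Smuggler goes back to the mainland alone.  [the mainland: Bram, Faye, Noor, Pim | the island: Jules, Rhea]
3. Smuggler goes to the island with Bram and Pim.  [the mainland: Faye, Noor | the island: Bram, Jules, Pim, Rhea]
4. Smuggler goes back to the mainland with Jules and Rhea.  [the mainland: Faye, Jules, Noor, Rhea | the island: Bram, Pim]
5. Smuggler goes to the island with Faye and Noor.  [the mainland: Jules, Rhea | the island: Bram, Faye, Noor, Pim]
6. Smuggler goes back to the mainland alone.  [the mainland: Jules, Rhea | the island: Bram, Faye, Noor, Pim]
7. Smuggler goes to the island with Jules and Rhea.  [the mainland: — | the island: Bram, Faye, Jules, Noor, Pim, Rhea]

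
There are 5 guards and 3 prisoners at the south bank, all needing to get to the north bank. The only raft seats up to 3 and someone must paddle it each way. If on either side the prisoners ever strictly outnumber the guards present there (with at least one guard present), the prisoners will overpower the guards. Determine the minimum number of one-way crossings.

7

Counting alone: each trip to the north bank takes at most 3 across and each return brings at least 1 back, so after t trips out (and t−1 returns) at most 3t − (t−1) of the 8 are across; that first reaches 8 at t = 4, so at least 7 crossings are needed.
The plan below uses exactly 7 crossings, so it is optimal:
1. 2 prisoners → the north bank.  (the south bank: 5G 1P; the north bank: 0G 2P)
2. 1 prisoner ← the south bank.  (the south bank: 5G 2P; the north bank: 0G 1P)
3. 2 guards and 1 prisoner → the north bank.  (the south bank: 3G 1P; the north bank: 2G 2P)
4. 1 prisoner ← the south bank.  (the south bank: 3G 2P; the north bank: 2G 1P)
5. 1 guard and 2 prisoners → the north bank.  (the south bank: 2G 0P; the north bank: 3G 3P)
6. 1 prisoner ← the south bank.  (the south bank: 2G 1P; the north bank: 3G 2P)
7. 2 guards and 1 prisoner → the north bank.  (the south bank: 0G 0P; the north bank: 5G 3P)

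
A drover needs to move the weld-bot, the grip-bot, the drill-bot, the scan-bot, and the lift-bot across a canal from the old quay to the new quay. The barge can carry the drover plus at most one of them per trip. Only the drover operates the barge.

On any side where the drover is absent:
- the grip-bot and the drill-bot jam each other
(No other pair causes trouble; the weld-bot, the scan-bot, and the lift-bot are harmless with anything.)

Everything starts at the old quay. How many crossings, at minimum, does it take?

Counting alone: the drover can take at most 1 across per trip to the new quay, so moving all 5 needs at least 5 loaded trips out, with a return between consecutive ones — at least 9 crossings.
The plan below uses exactly 9 crossings, so it is optimal:
1. Drover goes to the new quay with the grip-bot.  [the old quay: the drill-bot, the lift-bot, the scan-bot, the weld-bot | the new quay: the grip-bot]
2. Drover goes back to the old quay alone.  [the old quay: the drill-bot, the lift-bot, the scan-bot, the weld-bot | the new quay: the grip-bot]
3. Drover goes to the new quay with the weld-bot.  [the old quay: the drill-bot, the lift-bot, the scan-bot | the new quay: the grip-bot, the weld-bot]
4. Drover goes back to the old quay alone.  [the old quay: the drill-bot, the lift-bot, the scan-bot | the new quay: the grip-bot, the weld-bot]
5. Drover goes to the new quay with the scan-bot.  [the old quay: the drill-bot, the lift-bot | the new quay: the grip-bot, the scan-bot, the weld-bot]
6. Drover goes back to the old quay alone.  [the old quay: the drill-bot, the lift-bot | the new quay: the grip-bot, the scan-bot, the weld-bot]
7. Drover goes to the new quay with the lift-bot.  [the old quay: the drill-bot | the new quay: the grip-bot, the lift-bot, the scan-bot, the weld-bot]
8. Drover goes back to the old quay alone.  [the old quay: the drill-bot | the new quay: the grip-bot, the lift-bot, the scan-bot, the weld-bot]
9. Drover goes to the new quay with the drill-bot.  [the old quay: — | the new quay: the drill-bot, the grip-bot, the lift-bot, the scan-bot, the weld-bot]

9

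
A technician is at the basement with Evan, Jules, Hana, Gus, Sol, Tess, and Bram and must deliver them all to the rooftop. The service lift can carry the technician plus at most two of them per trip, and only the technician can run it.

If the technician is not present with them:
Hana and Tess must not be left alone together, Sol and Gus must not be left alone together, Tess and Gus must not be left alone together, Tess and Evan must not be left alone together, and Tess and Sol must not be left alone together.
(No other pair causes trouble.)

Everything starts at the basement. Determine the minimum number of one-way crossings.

11

Counting alone: the technician can take at most 2 across per trip to the rooftop, so moving all 7 needs at least 4 loaded trips out, with a return between consecutive ones — at least 7 crossings.
The safety rule pushes this higher. Following every safe sequence of crossings, the most of the 7 that can be at the rooftop as the service lift arrives there on crossings 7, 9 is 5, 6 respectively — never all 7.
So no plan with fewer than 11 crossings exists, and this one achieves 11:
1. Technician goes to the rooftop with Gus and Tess.  [the basement: Bram, Evan, Hana, Jules, Sol | the rooftop: Gus, Tess]
2. Technician goes back to the basement with Gus.  [the basement: Bram, Evan, Gus, Hana, Jules, Sol | the rooftop: Tess]
3. Technician goes to the rooftop with Evan and Gus.  [the basement: Bram, Hana, Jules, Sol | the rooftop: Evan, Gus, Tess]
4. Technician goes back to the basement with Tess.  [the basement: Bram, Hana, Jules, Sol, Tess | the rooftop: Evan, Gus]
5. Technician goes to the rooftop with Jules and Tess.  [the basement: Bram, Hana, Sol | the rooftop: Evan, Gus, Jules, Tess]
6. Technician goes back to the basement with Tess.  [the basement: Bram, Hana, Sol, Tess | the rooftop: Evan, Gus, Jules]
7. Technician goes to the rooftop with Hana and Sol.  [the basement: Bram, Tess | the rooftop: Evan, Gus, Hana, Jules, Sol]
8. Technician goes back to the basement with Gus.  [the basement: Bram, Gus, Tess | the rooftop: Evan, Hana, Jules, Sol]
9. Technician goes to the rooftop with Bram and Gus.  [the basement: Tess | the rooftop: Bram, Evan, Gus, Hana, Jules, Sol]
10. Technician goes back to the basement with Gus.  [the basement: Gus, Tess | the rooftop: Bram, Evan, Hana, Jules, Sol]
11. Technician goes to the rooftop with Gus and Tess.  [the basement: — | the rooftop: Bram, Evan, Gus, Hana, Jules, Sol, Tess]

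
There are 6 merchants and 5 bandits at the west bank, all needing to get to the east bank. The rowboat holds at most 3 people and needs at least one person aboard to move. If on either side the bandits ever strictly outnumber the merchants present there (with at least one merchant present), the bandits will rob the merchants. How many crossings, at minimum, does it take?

9

Counting alone: each trip to the east bank takes at most 3 across and each return brings at least 1 back, so after t trips out (and t−1 returns) at most 3t − (t−1) of the 11 are across; that first reaches 11 at t = 5, so at least 9 crossings are needed.
The plan below uses exactly 9 crossings, so it is optimal:
1. 3 bandits → the east bank.  (the west bank: 6M 2B; the east bank: 0M 3B)
2. 1 bandit ← the west bank.  (the west bank: 6M 3B; the east bank: 0M 2B)
3. 3 merchants → the east bank.  (the west bank: 3M 3B; the east bank: 3M 2B)
4. 1 merchant ← the west bank.  (the west bank: 4M 3B; the east bank: 2M 2B)
5. 2 merchants and 1 bandit → the east bank.  (the west bank: 2M 2B; the east bank: 4M 3B)
6. 1 merchant ← the west bank.  (the west bank: 3M 2B; the east bank: 3M 3B)
7. 2 merchants and 1 bandit → the east bank.  (the west bank: 1M 1B; the east bank: 5M 4B)
8. 1 merchant ← the west bank.  (the west bank: 2M 1B; the east bank: 4M 4B)
9. 2 merchants and 1 bandit → the east bank.  (the west bank: 0M 0B; the east bank: 6M 5B)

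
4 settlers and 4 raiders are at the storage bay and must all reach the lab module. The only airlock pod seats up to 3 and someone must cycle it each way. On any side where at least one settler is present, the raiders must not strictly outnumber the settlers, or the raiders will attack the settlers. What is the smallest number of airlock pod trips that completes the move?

9

Counting alone: each trip to the lab module takes at most 3 across and each return brings at least 1 back, so after t trips out (and t−1 returns) at most 3t − (t−1) of the 8 are across; that first reaches 8 at t = 4, so at least 7 crossings are needed.
The safety rule pushes this higher. Following every safe sequence of crossings, the most of the 8 that can be at the lab module as the airlock pod arrives there on crossing 7 is 7 — never all 8.
So no plan with fewer than 9 crossings exists, and this one achieves 9:
1. 2 raiders → the lab module.  (the storage bay: 4S 2R; the lab module: 0S 2R)
2. 1 raider ← the storage bay.  (the storage bay: 4S 3R; the lab module: 0S 1R)
3. 3 raiders → the lab module.  (the storage bay: 4S 0R; the lab module: 0S 4R)
4. 1 raider ← the storage bay.  (the storage bay: 4S 1R; the lab module: 0S 3R)
5. 3 settlers → the lab module.  (the storage bay: 1S 1R; the lab module: 3S 3R)
6. 1 settler and 1 raider ← the storage bay.  (the storage bay: 2S 2R; the lab module: 2S 2R)
7. 2 settlers → the lab module.  (the storage bay: 0S 2R; the lab module: 4S 2R)
8. 1 raider ← the storage bay.  (the storage bay: 0S 3R; the lab module: 4S 1R)
9. 3 raiders → the lab module.  (the storage bay: 0S 0R; the lab module: 4S 4R)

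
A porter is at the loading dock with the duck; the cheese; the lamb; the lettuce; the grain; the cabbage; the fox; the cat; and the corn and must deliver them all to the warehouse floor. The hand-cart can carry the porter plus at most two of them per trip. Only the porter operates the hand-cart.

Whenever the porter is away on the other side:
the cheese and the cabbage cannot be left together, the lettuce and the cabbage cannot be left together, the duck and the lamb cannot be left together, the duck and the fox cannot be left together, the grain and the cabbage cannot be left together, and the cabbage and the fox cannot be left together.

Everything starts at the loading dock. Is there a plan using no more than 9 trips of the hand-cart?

No

Counting alone: the porter can take at most 2 across per trip to the warehouse floor, so moving all 9 needs at least 5 loaded trips out, with a return between consecutive ones — at least 9 crossings.
The safety rule pushes this higher. Following every safe sequence of crossings, the most of the 9 that can be at the warehouse floor as the hand-cart arrives there on crossing 9 is 8 — never all 9.
So the move cannot be finished within 9 crossings. (The shortest complete plan takes 11:)
1. Porter goes to the warehouse floor with the cabbage and the duck.
2. Porter goes back to the loading dock alone.
3. Porter goes to the warehouse floor with the lamb.
4. Porter goes back to the loading dock with the duck.
5. Porter goes to the warehouse floor with the cheese and the fox.
6. Porter goes back to the loading dock with the cabbage.
7. Porter goes to the warehouse floor with the grain and the lettuce.
8. Porter goes back to the loading dock alone.
9. Porter goes to the warehouse floor with the cat and the corn.
10. Porter goes back to the loading dock alone.
11. Porter goes to the warehouse floor with the cabbage and the duck.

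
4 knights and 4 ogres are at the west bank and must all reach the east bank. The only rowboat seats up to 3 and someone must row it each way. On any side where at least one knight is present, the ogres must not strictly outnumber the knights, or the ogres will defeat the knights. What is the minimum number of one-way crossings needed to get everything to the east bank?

9

Counting alone: each trip to the east bank takes at most 3 across and each return brings at least 1 back, so after t trips out (and t−1 returns) at most 3t − (t−1) of the 8 are across; that first reaches 8 at t = 4, so at least 7 crossings are needed.
The safety rule pushes this higher. Following every safe sequence of crossings, the most of the 8 that can be at the east bank as the rowboat arrives there on crossing 7 is 7 — never all 8.
So no plan with fewer than 9 crossings exists, and this one achieves 9:
1. 2 ogres → the east bank.  (the west bank: 4K 2O; the east bank: 0K 2O)
2. 1 ogre ← the west bank.  (the west bank: 4K 3O; the east bank: 0K 1O)
3. 3 ogres → the east bank.  (the west bank: 4K 0O; the east bank: 0K 4O)
4. 1 ogre ← the west bank.  (the west bank: 4K 1O; the east bank: 0K 3O)
5. 3 knights → the east bank.  (the west bank: 1K 1O; the east bank: 3K 3O)
6. 1 knight and 1 ogre ← the west bank.  (the west bank: 2K 2O; the east bank: 2K 2O)
7. 2 knights → the east bank.  (the west bank: 0K 2O; the east bank: 4K 2O)
8. 1 ogre ← the west bank.  (the west bank: 0K 3O; the east bank: 4K 1O)
9. 3 ogres → the east bank.  (the west bank: 0K 0O; the east bank: 4K 4O)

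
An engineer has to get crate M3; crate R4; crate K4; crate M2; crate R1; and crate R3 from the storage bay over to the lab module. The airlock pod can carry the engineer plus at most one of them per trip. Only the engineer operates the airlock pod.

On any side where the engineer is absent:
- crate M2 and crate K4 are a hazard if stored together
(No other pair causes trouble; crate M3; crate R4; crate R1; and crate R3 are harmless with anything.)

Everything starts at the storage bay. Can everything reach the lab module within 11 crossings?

Yes

Yes — this plan uses 11 crossings (≤ 11):
1. Engineer goes to the lab module with crate K4.  [the storage bay: crate M2, crate M3, crate R1, crate R3, crate R4 | the lab module: crate K4]
2. Engineer goes back to the storage bay alone.  [the storage bay: crate M2, crate M3, crate R1, crate R3, crate R4 | the lab module: crate K4]
3. Engineer goes to the lab module with crate M3.  [the storage bay: crate M2, crate R1, crate R3, crate R4 | the lab module: crate K4, crate M3]
4. Engineer goes back to the storage bay alone.  [the storage bay: crate M2, crate R1, crate R3, crate R4 | the lab module: crate K4, crate M3]
5. Engineer goes to the lab module with crate R4.  [the storage bay: crate M2, crate R1, crate R3 | the lab module: crate K4, crate M3, crate R4]
6. Engineer goes back to the storage bay alone.  [the storage bay: crate M2, crate R1, crate R3 | the lab module: crate K4, crate M3, crate R4]
7. Engineer goes to the lab module with crate R1.  [the storage bay: crate M2, crate R3 | the lab module: crate K4, crate M3, crate R1, crate R4]
8. Engineer goes back to the storage bay alone.  [the storage bay: crate M2, crate R3 | the lab module: crate K4, crate M3, crate R1, crate R4]
9. Engineer goes to the lab module with crate R3.  [the storage bay: crate M2 | the lab module: crate K4, crate M3, crate R1, crate R3, crate R4]
10. Engineer goes back to the storage bay alone.  [the storage bay: crate M2 | the lab module: crate K4, crate M3, crate R1, crate R3, crate R4]
11. Engineer goes to the lab module with crate M2.  [the storage bay: — | the lab module: crate K4, crate M2, crate M3, crate R1, crate R3, crate R4]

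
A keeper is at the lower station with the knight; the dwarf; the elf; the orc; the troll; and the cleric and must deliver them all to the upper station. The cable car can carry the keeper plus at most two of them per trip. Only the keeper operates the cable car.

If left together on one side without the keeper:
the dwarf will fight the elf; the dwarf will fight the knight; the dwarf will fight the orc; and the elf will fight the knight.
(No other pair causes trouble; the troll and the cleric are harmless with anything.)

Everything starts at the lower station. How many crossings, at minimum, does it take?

9

Counting alone: the keeper can take at most 2 across per trip to the upper station, so moving all 6 needs at least 3 loaded trips out, with a return between consecutive ones — at least 5 crossings.
The safety rule pushes this higher. Following every safe sequence of crossings, the most of the 6 that can be at the upper station as the cable car arrives there on crossings 5, 7 is 4, 5 respectively — never all 6.
So no plan with fewer than 9 crossings exists, and this one achieves 9:
1. Keeper goes to the upper station with the dwarf and the knight.  [the lower station: the cleric, the elf, the orc, the troll | the upper station: the dwarf, the knight]
2. Keeper goes back to the lower station with the knight.  [the lower station: the cleric, the elf, the knight, the orc, the troll | the upper station: the dwarf]
3. Keeper goes to the upper station with the knight and the orc.  [the lower station: the cleric, the elf, the troll | the upper station: the dwarf, the knight, the orc]
4. Keeper goes back to the lower station with the dwarf.  [the lower station: the cleric, the dwarf, the elf, the troll | the upper station: the knight, the orc]
5. Keeper goes to the upper station with the dwarf and the troll.  [the lower station: the cleric, the elf | the upper station: the dwarf, the knight, the orc, the troll]
6. Keeper goes back to the lower station with the dwarf.  [the lower station: the cleric, the dwarf, the elf | the upper station: the knight, the orc, the troll]
7. Keeper goes to the upper station with the cleric and the dwarf.  [the lower station: the elf | the upper station: the cleric, the dwarf, the knight, the orc, the troll]
8. Keeper goes back to the lower station with the dwarf.  [the lower station: the dwarf, the elf | the upper station: the cleric, the knight, the orc, the troll]
9. Keeper goes to the upper station with the dwarf and the elf.  [the lower station: — | the upper station: the cleric, the dwarf, the elf, the knight, the orc, the troll]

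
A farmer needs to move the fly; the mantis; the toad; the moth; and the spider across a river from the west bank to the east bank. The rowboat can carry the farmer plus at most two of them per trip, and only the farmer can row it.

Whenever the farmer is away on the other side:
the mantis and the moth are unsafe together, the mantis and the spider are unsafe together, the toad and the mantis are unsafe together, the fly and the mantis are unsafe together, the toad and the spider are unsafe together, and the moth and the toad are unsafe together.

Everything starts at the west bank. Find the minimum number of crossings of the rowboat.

Counting alone: the farmer can take at most 2 across per trip to the east bank, so moving all 5 needs at least 3 loaded trips out, with a return between consecutive ones — at least 5 crossings.
The safety rule pushes this higher. Following every safe sequence of crossings, the most of the 5 that can be at the east bank as the rowboat arrives there on crossing 5 is 4 — never all 5.
So no plan with fewer than 7 crossings exists, and this one achieves 7:
1. Farmer goes to the east bank with the mantis and the toad.  [the west bank: the fly, the moth, the spider | the east bank: the mantis, the toad]
2. Farmer goes back to the west bank with the mantis.  [the west bank: the fly, the mantis, the moth, the spider | the east bank: the toad]
3. Farmer goes to the east bank with the fly and the mantis.  [the west bank: the moth, the spider | the east bank: the fly, the mantis, the toad]
4. Farmer goes back to the west bank with the mantis.  [the west bank: the mantis, the moth, the spider | the east bank: the fly, the toad]
5. Farmer goes to the east bank with the moth and the spider.  [the west bank: the mantis | the east bank: the fly, the moth, the spider, the toad]
6. Farmer goes back to the west bank with the toad.  [the west bank: the mantis, the toad | the east bank: the fly, the moth, the spider]
7. Farmer goes to the east bank with the mantis and the toad.  [the west bank: — | the east bank: the fly, the mantis, the moth, the spider, the toad]

7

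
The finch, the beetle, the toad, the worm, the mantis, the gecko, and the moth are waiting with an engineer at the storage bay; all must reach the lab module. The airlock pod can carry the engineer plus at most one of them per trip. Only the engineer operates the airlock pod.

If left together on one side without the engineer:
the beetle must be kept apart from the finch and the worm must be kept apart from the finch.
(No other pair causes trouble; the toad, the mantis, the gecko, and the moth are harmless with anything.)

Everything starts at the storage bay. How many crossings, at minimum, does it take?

15

Counting alone: the engineer can take at most 1 across per trip to the lab module, so moving all 7 needs at least 7 loaded trips out, with a return between consecutive ones — at least 13 crossings.
The safety rule pushes this higher. Following every safe sequence of crossings, the most of the 7 that can be at the lab module as the airlock pod arrives there on crossing 13 is 6 — never all 7.
So no plan with fewer than 15 crossings exists, and this one achieves 15:
1. Engineer goes to the lab module with the finch.  [the storage bay: the beetle, the gecko, the mantis, the moth, the toad, the worm | the lab module: the finch]
2. Engineer goes back to the storage bay alone.  [the storage bay: the beetle, the gecko, the mantis, the moth, the toad, the worm | the lab module: the finch]
3. Engineer goes to the lab module with the beetle.  [the storage bay: the gecko, the mantis, the moth, the toad, the worm | the lab module: the beetle, the finch]
4. Engineer goes back to the storage bay with the finch.  [the storage bay: the finch, the gecko, the mantis, the moth, the toad, the worm | the lab module: the beetle]
5. Engineer goes to the lab module with the worm.  [the storage bay: the finch, the gecko, the mantis, the moth, the toad | the lab module: the beetle, the worm]
6. Engineer goes back to the storage bay alone.  [the storage bay: the finch, the gecko, the mantis, the moth, the toad | the lab module: the beetle, the worm]
7. Engineer goes to the lab module with the toad.  [the storage bay: the finch, the gecko, the mantis, the moth | the lab module: the beetle, the toad, the worm]
8. Engineer goes back to the storage bay alone.  [the storage bay: the finch, the gecko, the mantis, the moth | the lab module: the beetle, the toad, the worm]
9. Engineer goes to the lab module with the mantis.  [the storage bay: the finch, the gecko, the moth | the lab module: the beetle, the mantis, the toad, the worm]
10. Engineer goes back to the storage bay alone.  [the storage bay: the finch, the gecko, the moth | the lab module: the beetle, the mantis, the toad, the worm]
11. Engineer goes to the lab module with the gecko.  [the storage bay: the finch, the moth | the lab module: the beetle, the gecko, the mantis, the toad, the worm]
12. Engineer goes back to the storage bay alone.  [the storage bay: the finch, the moth | the lab module: the beetle, the gecko, the mantis, the toad, the worm]
13. Engineer goes to the lab module with the moth.  [the storage bay: the finch | the lab module: the beetle, the gecko, the mantis, the moth, the toad, the worm]
14. Engineer goes back to the storage bay alone.  [the storage bay: the finch | the lab module: the beetle, the gecko, the mantis, the moth, the toad, the worm]
15. Engineer goes to the lab module with the finch.  [the storage bay: — | the lab module: the beetle, the finch, the gecko, the mantis, the moth, the toad, the worm]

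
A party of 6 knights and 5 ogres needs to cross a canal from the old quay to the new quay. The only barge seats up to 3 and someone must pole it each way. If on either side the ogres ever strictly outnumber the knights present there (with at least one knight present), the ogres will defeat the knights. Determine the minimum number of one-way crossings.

Counting alone: each trip to the new quay takes at most 3 across and each return brings at least 1 back, so after t trips out (and t−1 returns) at most 3t − (t−1) of the 11 are across; that first reaches 11 at t = 5, so at least 9 crossings are needed.
The plan below uses exactly 9 crossings, so it is optimal:
1. 3 ogres → the new quay.  (the old quay: 6K 2O; the new quay: 0K 3O)
2. 1 ogre ← the old quay.  (the old quay: 6K 3O; the new quay: 0K 2O)
3. 3 knights → the new quay.  (the old quay: 3K 3O; the new quay: 3K 2O)
4. 1 knight ← the old quay.  (the old quay: 4K 3O; the new quay: 2K 2O)
5. 2 knights and 1 ogre → the new quay.  (the old quay: 2K 2O; the new quay: 4K 3O)
6. 1 knight ← the old quay.  (the old quay: 3K 2O; the new quay: 3K 3O)
7. 2 knights and 1 ogre → the new quay.  (the old quay: 1K 1O; the new quay: 5K 4O)
8. 1 knight ← the old quay.  (the old quay: 2K 1O; the new quay: 4K 4O)
9. 2 knights and 1 ogre → the new quay.  (the old quay: 0K 0O; the new quay: 6K 5O)

9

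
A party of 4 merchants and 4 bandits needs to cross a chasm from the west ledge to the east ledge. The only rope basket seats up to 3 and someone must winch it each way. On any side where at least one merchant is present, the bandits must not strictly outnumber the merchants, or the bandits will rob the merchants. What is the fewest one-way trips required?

9

Counting alone: each trip to the east ledge takes at most 3 across and each return brings at least 1 back, so after t trips out (and t−1 returns) at most 3t − (t−1) of the 8 are across; that first reaches 8 at t = 4, so at least 7 crossings are needed.
The safety rule pushes this higher. Following every safe sequence of crossings, the most of the 8 that can be at the east ledge as the rope basket arrives there on crossing 7 is 7 — never all 8.
So no plan with fewer than 9 crossings exists, and this one achieves 9:
1. 2 bandits → the east ledge.  (the west ledge: 4M 2B; the east ledge: 0M 2B)
2. 1 bandit ← the west ledge.  (the west ledge: 4M 3B; the east ledge: 0M 1B)
3. 3 bandits → the east ledge.  (the west ledge: 4M 0B; the east ledge: 0M 4B)
4. 1 bandit ← the west ledge.  (the west ledge: 4M 1B; the east ledge: 0M 3B)
5. 3 merchants → the east ledge.  (the west ledge: 1M 1B; the east ledge: 3M 3B)
6. 1 merchant and 1 bandit ← the west ledge.  (the west ledge: 2M 2B; the east ledge: 2M 2B)
7. 2 merchants → the east ledge.  (the west ledge: 0M 2B; the east ledge: 4M 2B)
8. 1 bandit ← the west ledge.  (the west ledge: 0M 3B; the east ledge: 4M 1B)
9. 3 bandits → the east ledge.  (the west ledge: 0M 0B; the east ledge: 4M 4B)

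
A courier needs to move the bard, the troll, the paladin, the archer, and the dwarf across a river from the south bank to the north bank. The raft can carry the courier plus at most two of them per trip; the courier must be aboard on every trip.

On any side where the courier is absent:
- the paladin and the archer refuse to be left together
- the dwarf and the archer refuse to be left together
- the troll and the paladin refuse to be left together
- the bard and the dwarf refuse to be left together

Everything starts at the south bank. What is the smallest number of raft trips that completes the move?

7

Counting alone: the courier can take at most 2 across per trip to the north bank, so moving all 5 needs at least 3 loaded trips out, with a return between consecutive ones — at least 5 crossings.
The safety rule pushes this higher. Following every safe sequence of crossings, the most of the 5 that can be at the north bank as the raft arrives there on crossing 5 is 4 — never all 5.
So no plan with fewer than 7 crossings exists, and this one achieves 7:
1. Courier goes to the north bank with the dwarf and the paladin.  [the south bank: the archer, the bard, the troll | the north bank: the dwarf, the paladin]
2. Courier goes back to the south bank alone.  [the south bank: the archer, the bard, the troll | the north bank: the dwarf, the paladin]
3. Courier goes to the north bank with the bard.  [the south bank: the archer, the troll | the north bank: the bard, the dwarf, the paladin]
4. Courier goes back to the south bank with the dwarf.  [the south bank: the archer, the dwarf, the troll | the north bank: the bard, the paladin]
5. Courier goes to the north bank with the archer and the troll.  [the south bank: the dwarf | the north bank: the archer, the bard, the paladin, the troll]
6. Courier goes back to the south bank with the paladin.  [the south bank: the dwarf, the paladin | the north bank: the archer, the bard, the troll]
7. Courier goes to the north bank with the dwarf and the paladin.  [the south bank: — | the north bank: the archer, the bard, the dwarf, the paladin, the troll]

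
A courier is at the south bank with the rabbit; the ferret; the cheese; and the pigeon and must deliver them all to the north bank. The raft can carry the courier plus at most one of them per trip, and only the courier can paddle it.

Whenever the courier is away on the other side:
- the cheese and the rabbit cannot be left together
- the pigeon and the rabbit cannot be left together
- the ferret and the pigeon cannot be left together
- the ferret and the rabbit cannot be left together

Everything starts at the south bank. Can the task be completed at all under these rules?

Whatever the first load, the items left behind include a forbidden pair without the courier. No opening move is safe, so no plan exists.

No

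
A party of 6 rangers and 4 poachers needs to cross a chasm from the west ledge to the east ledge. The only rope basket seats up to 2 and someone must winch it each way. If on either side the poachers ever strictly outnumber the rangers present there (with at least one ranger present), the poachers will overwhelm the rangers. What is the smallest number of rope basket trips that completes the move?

Counting alone: each trip to the east ledge takes at most 2 across and each return brings at least 1 back, so after t trips out (and t−1 returns) at most 2t − (t−1) of the 10 are across; that first reaches 10 at t = 9, so at least 17 crossings are needed.
The plan below uses exactly 17 crossings, so it is optimal:
1. 2 poachers → the east ledge.  (the west ledge: 6R 2P; the east ledge: 0R 2P)
2. 1 poacher ← the west ledge.  (the west ledge: 6R 3P; the east ledge: 0R 1P)
3. 2 poachers → the east ledge.  (the west ledge: 6R 1P; the east ledge: 0R 3P)
4. 1 poacher ← the west ledge.  (the west ledge: 6R 2P; the east ledge: 0R 2P)
5. 2 rangers → the east ledge.  (the west ledge: 4R 2P; the east ledge: 2R 2P)
6. 1 poacher ← the west ledge.  (the west ledge: 4R 3P; the east ledge: 2R 1P)
7. 1 ranger and 1 poacher → the east ledge.  (the west ledge: 3R 2P; the east ledge: 3R 2P)
8. 1 poacher ← the west ledge.  (the west ledge: 3R 3P; the east ledge: 3R 1P)
9. 2 poachers → the east ledge.  (the west ledge: 3R 1P; the east ledge: 3R 3P)
10. 1 poacher ← the west ledge.  (the west ledge: 3R 2P; the east ledge: 3R 2P)
11. 1 ranger and 1 poacher → the east ledge.  (the west ledge: 2R 1P; the east ledge: 4R 3P)
12. 1 poacher ← the west ledge.  (the west ledge: 2R 2P; the east ledge: 4R 2P)
13. 2 poachers → the east ledge.  (the west ledge: 2R 0P; the east ledge: 4R 4P)
14. 1 poacher ← the west ledge.  (the west ledge: 2R 1P; the east ledge: 4R 3P)
15. 1 ranger and 1 poacher → the east ledge.  (the west ledge: 1R 0P; the east ledge: 5R 4P)
16. 1 poacher ← the west ledge.  (the west ledge: 1R 1P; the east ledge: 5R 3P)
17. 1 ranger and 1 poacher → the east ledge.  (the west ledge: 0R 0P; the east ledge: 6R 4P)

17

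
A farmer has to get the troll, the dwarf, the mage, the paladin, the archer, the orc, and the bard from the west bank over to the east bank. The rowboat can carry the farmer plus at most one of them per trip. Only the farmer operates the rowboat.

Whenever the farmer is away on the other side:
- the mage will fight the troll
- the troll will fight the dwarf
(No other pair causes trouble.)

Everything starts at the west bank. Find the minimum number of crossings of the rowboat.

15

Counting alone: the farmer can take at most 1 across per trip to the east bank, so moving all 7 needs at least 7 loaded trips out, with a return between consecutive ones — at least 13 crossings.
The safety rule pushes this higher. Following every safe sequence of crossings, the most of the 7 that can be at the east bank as the rowboat arrives there on crossing 13 is 6 — never all 7.
So no plan with fewer than 15 crossings exists, and this one achieves 15:
1. Farmer goes to the east bank with the troll.  [the west bank: the archer, the bard, the dwarf, the mage, the orc, the paladin | the east bank: the troll]
2. Farmer goes back to the west bank alone.  [the west bank: the archer, the bard, the dwarf, the mage, the orc, the paladin | the east bank: the troll]
3. Farmer goes to the east bank with the dwarf.  [the west bank: the archer, the bard, the mage, the orc, the paladin | the east bank: the dwarf, the troll]
4. Farmer goes back to the west bank with the troll.  [the west bank: the archer, the bard, the mage, the orc, the paladin, the troll | the east bank: the dwarf]
5. Farmer goes to the east bank with the mage.  [the west bank: the archer, the bard, the orc, the paladin, the troll | the east bank: the dwarf, the mage]
6. Farmer goes back to the west bank alone.  [the west bank: the archer, the bard, the orc, the paladin, the troll | the east bank: the dwarf, the mage]
7. Farmer goes to the east bank with the paladin.  [the west bank: the archer, the bard, the orc, the troll | the east bank: the dwarf, the mage, the paladin]
8. Farmer goes back to the west bank alone.  [the west bank: the archer, the bard, the orc, the troll | the east bank: the dwarf, the mage, the paladin]
9. Farmer goes to the east bank with the archer.  [the west bank: the bard, the orc, the troll | the east bank: the archer, the dwarf, the mage, the paladin]
10. Farmer goes back to the west bank alone.  [the west bank: the bard, the orc, the troll | the east bank: the archer, the dwarf, the mage, the paladin]
11. Farmer goes to the east bank with the orc.  [the west bank: the bard, the troll | the east bank: the archer, the dwarf, the mage, the orc, the paladin]
12. Farmer goes back to the west bank alone.  [the west bank: the bard, the troll | the east bank: the archer, the dwarf, the mage, the orc, the paladin]
13. Farmer goes to the east bank with the bard.  [the west bank: the troll | the east bank: the archer, the bard, the dwarf, the mage, the orc, the paladin]
14. Farmer goes back to the west bank alone.  [the west bank: the troll | the east bank: the archer, the bard, the dwarf, the mage, the orc, the paladin]
15. Farmer goes to the east bank with the troll.  [the west bank: — | the east bank: the archer, the bard, the dwarf, the mage, the orc, the paladin, the troll]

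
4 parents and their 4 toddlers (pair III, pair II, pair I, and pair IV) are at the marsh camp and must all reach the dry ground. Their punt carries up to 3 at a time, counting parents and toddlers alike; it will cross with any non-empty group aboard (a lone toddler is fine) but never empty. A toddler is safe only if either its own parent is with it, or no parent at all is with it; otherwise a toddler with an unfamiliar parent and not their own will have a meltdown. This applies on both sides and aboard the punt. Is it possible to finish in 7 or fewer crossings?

Counting alone: each trip to the dry ground takes at most 3 across and each return brings at least 1 back, so after t trips out (and t−1 returns) at most 3t − (t−1) of the 8 are across; that first reaches 8 at t = 4, so at least 7 crossings are needed.
The safety rule pushes this higher. Following every safe sequence of crossings, the most of the 8 that can be at the dry ground as the punt arrives there on crossing 7 is 7 — never all 8.
So the move cannot be finished within 7 crossings. (The shortest complete plan takes 9:)
1. parent III and toddler III cross → the dry ground.
2. parent III crosses ← the marsh camp.
3. parent II, parent III, and toddler II cross → the dry ground.
4. parent III and toddler III cross ← the marsh camp.
5. parent I, parent III, and parent IV cross → the dry ground.
6. toddler II crosses ← the marsh camp.
7. toddler II and toddler III cross → the dry ground.
8. toddler III crosses ← the marsh camp.
9. toddler I, toddler III, and toddler IV cross → the dry ground.

No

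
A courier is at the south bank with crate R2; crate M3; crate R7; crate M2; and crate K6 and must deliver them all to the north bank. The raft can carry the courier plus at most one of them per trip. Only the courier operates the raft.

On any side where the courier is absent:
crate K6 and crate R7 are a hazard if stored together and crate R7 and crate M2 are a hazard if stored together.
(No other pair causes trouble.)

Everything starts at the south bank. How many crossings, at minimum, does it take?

Counting alone: the courier can take at most 1 across per trip to the north bank, so moving all 5 needs at least 5 loaded trips out, with a return between consecutive ones — at least 9 crossings.
The safety rule pushes this higher. Following every safe sequence of crossings, the most of the 5 that can be at the north bank as the raft arrives there on crossing 9 is 4 — never all 5.
So no plan with fewer than 11 crossings exists, and this one achieves 11:
1. Courier goes to the north bank with crate R7.  [the south bank: crate K6, crate M2, crate M3, crate R2 | the north bank: crate R7]
2. Courier goes back to the south bank alone.  [the south bank: crate K6, crate M2, crate M3, crate R2 | the north bank: crate R7]
3. Courier goes to the north bank with crate R2.  [the south bank: crate K6, crate M2, crate M3 | the north bank: crate R2, crate R7]
4. Courier goes back to the south bank alone.  [the south bank: crate K6, crate M2, crate M3 | the north bank: crate R2, crate R7]
5. Courier goes to the north bank with crate M3.  [the south bank: crate K6, crate M2 | the north bank: crate M3, crate R2, crate R7]
6. Courier goes back to the south bank alone.  [the south bank: crate K6, crate M2 | the north bank: crate M3, crate R2, crate R7]
7. Courier goes to the north bank with crate M2.  [the south bank: crate K6 | the north bank: crate M2, crate M3, crate R2, crate R7]
8. Courier goes back to the south bank with crate R7.  [the south bank: crate K6, crate R7 | the north bank: crate M2, crate M3, crate R2]
9. Courier goes to the north bank with crate K6.  [the south bank: crate R7 | the north bank: crate K6, crate M2, crate M3, crate R2]
10. Courier goes back to the south bank alone.  [the south bank: crate R7 | the north bank: crate K6, crate M2, crate M3, crate R2]
11. Courier goes to the north bank with crate R7.  [the south bank: — | the north bank: crate K6, crate M2, crate M3, crate R2, crate R7]

11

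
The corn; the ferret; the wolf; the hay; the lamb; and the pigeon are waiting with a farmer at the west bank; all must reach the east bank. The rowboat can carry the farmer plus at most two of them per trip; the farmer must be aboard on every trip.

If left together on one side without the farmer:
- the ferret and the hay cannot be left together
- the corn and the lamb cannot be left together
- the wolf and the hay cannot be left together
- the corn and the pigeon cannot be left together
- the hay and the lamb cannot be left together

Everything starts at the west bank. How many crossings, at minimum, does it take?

7

Counting alone: the farmer can take at most 2 across per trip to the east bank, so moving all 6 needs at least 3 loaded trips out, with a return between consecutive ones — at least 5 crossings.
The safety rule pushes this higher. Following every safe sequence of crossings, the most of the 6 that can be at the east bank as the rowboat arrives there on crossing 5 is 5 — never all 6.
So no plan with fewer than 7 crossings exists, and this one achieves 7:
1. Farmer goes to the east bank with the corn and the hay.
2. Farmer goes back to the west bank alone.
3. Farmer goes to the east bank with the ferret and the wolf.
4. Farmer goes back to the west bank with the hay.
5. Farmer goes to the east bank with the lamb and the pigeon.
6. Farmer goes back to the west bank with the corn.
7. Farmer goes to the east bank with the corn and the hay.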